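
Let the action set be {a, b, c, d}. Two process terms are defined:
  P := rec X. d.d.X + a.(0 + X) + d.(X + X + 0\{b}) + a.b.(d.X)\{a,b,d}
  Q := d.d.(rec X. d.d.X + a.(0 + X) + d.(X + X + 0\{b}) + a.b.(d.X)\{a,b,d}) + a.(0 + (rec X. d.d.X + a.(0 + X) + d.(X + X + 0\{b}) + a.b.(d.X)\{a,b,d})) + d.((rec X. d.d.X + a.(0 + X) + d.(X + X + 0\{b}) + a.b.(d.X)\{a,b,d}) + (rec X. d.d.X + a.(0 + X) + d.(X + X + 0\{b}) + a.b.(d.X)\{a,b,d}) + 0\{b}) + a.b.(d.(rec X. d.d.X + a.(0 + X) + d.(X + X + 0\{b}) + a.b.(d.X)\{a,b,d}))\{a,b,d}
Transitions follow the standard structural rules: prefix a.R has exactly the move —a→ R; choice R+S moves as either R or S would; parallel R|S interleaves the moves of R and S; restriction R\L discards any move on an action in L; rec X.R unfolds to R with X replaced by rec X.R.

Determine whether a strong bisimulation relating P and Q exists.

YES

P's transition system — 6 states:
  p0 = rec X. d.d.X + a.(0 + X) + d.(X + X + 0\{b}) + a.b.(d.X)\{a,b,d} ⊢ --a--▸ p1, --a--▸ p2, --d--▸ p3, --d--▸ p4
  p1 = 0 + (rec X. d.d.X + a.(0 + X) + d.(X + X + 0\{b}) + a.b.(d.X)\{a,b,d}) ⊢ --a--▸ p1, --a--▸ p2, --d--▸ p3, --d--▸ p4
  p2 = b.(d.(rec X. d.d.X + a.(0 + X) + d.(X + X + 0\{b}) + a.b.(d.X)\{a,b,d}))\{a,b,d} ⊢ --b--▸ p5
  p3 = (rec X. d.d.X + a.(0 + X) + d.(X + X + 0\{b}) + a.b.(d.X)\{a,b,d}) + (rec X. d.d.X + a.(0 + X) + d.(X + X + 0\{b}) + a.b.(d.X)\{a,b,d}) + 0\{b} ⊢ --a--▸ p1, --a--▸ p2, --d--▸ p3, --d--▸ p4
  p4 = d.(rec X. d.d.X + a.(0 + X) + d.(X + X + 0\{b}) + a.b.(d.X)\{a,b,d}) ⊢ --d--▸ p0
  p5 = (d.(rec X. d.d.X + a.(0 + X) + d.(X + X + 0\{b}) + a.b.(d.X)\{a,b,d}))\{a,b,d} ⊢ ∅
Q's transition system — 7 states:
  q0 = d.d.(rec X. d.d.X + a.(0 + X) + d.(X + X + 0\{b}) + a.b.(d.X)\{a,b,d}) + a.(0 + (rec X. d.d.X + a.(0 + X) + d.(X + X + 0\{b}) + a.b.(d.X)\{a,b,d})) + d.((rec X. d.d.X + a.(0 + X) + d.(X + X + 0\{b}) + a.b.(d.X)\{a,b,d}) + (rec X. d.d.X + a.(0 + X) + d.(X + X + 0\{b}) + a.b.(d.X)\{a,b,d}) + 0\{b}) + a.b.(d.(rec X. d.d.X + a.(0 + X) + d.(X + X + 0\{b}) + a.b.(d.X)\{a,b,d}))\{a,b,d} ⊢ --a--▸ q1, --a--▸ q2, --d--▸ q3, --d--▸ q4
  q1 = 0 + (rec X. d.d.X + a.(0 + X) + d.(X + X + 0\{b}) + a.b.(d.X)\{a,b,d}) ⊢ --a--▸ q1, --a--▸ q2, --d--▸ q3, --d--▸ q4
  q2 = b.(d.(rec X. d.d.X + a.(0 + X) + d.(X + X + 0\{b}) + a.b.(d.X)\{a,b,d}))\{a,b,d} ⊢ --b--▸ q5
  q3 = (rec X. d.d.X + a.(0 + X) + d.(X + X + 0\{b}) + a.b.(d.X)\{a,b,d}) + (rec X. d.d.X + a.(0 + X) + d.(X + X + 0\{b}) + a.b.(d.X)\{a,b,d}) + 0\{b} ⊢ --a--▸ q1, --a--▸ q2, --d--▸ q3, --d--▸ q4
  q4 = d.(rec X. d.d.X + a.(0 + X) + d.(X + X + 0\{b}) + a.b.(d.X)\{a,b,d}) ⊢ --d--▸ q6
  q5 = (d.(rec X. d.d.X + a.(0 + X) + d.(X + X + 0\{b}) + a.b.(d.X)\{a,b,d}))\{a,b,d} ⊢ ∅
  q6 = rec X. d.d.X + a.(0 + X) + d.(X + X + 0\{b}) + a.b.(d.X)\{a,b,d} ⊢ --a--▸ q1, --a--▸ q2, --d--▸ q3, --d--▸ q4
Bisimilarity quotient blocks:
  B0 = {p0, p1, p3, q0, q1, q3, q6}
  B1 = {p4, q4}
  B2 = {p2, q2}
  B3 = {p5, q5}
p0 ∈ B0, q0 ∈ B0 → same block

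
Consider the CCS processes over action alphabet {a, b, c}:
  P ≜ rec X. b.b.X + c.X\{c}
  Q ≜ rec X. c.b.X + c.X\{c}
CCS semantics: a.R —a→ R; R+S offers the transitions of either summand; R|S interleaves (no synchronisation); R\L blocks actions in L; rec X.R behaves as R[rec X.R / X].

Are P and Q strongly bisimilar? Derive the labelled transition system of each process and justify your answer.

not bisimilar

LTS(P): 4 reachable states
  p0 = rec X. b.b.X + c.X\{c} :: ··b··> p1, ··c··> p2
  p1 = b.(rec X. b.b.X + c.X\{c}) :: ··b··> p0
  p2 = (rec X. b.b.X + c.X\{c})\{c} :: ··b··> p3
  p3 = (b.(rec X. b.b.X + c.X\{c}))\{c} :: ··b··> p2
LTS(Q): 3 reachable states
  q0 = rec X. c.b.X + c.X\{c} :: ··c··> q1, ··c··> q2
  q1 = (rec X. c.b.X + c.X\{c})\{c} :: ·
  q2 = b.(rec X. c.b.X + c.X\{c}) :: ··b··> q0
Partition-refinement fixed point:
  B0 = {p0}
  B1 = {p2, p3}
  B2 = {p1}
  B3 = {q0}
  B4 = {q1}
  B5 = {q2}
p0 ∈ B0, q0 ∈ B3 → different blocks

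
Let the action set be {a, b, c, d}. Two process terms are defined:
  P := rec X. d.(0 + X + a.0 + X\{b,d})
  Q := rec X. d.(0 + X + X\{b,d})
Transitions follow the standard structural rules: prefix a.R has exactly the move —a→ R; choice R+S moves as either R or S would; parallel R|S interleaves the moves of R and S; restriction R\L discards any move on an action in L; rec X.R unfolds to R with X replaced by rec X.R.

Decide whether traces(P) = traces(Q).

traces(P) ≠ traces(Q) — witness ⟨da⟩

P's transition system — 3 states:
  u0 = rec X. d.(0 + X + a.0 + X\{b,d}) → --d--▸ u1
  u1 = 0 + (rec X. d.(0 + X + a.0 + X\{b,d})) + a.0 + (rec X. d.(0 + X + a.0 + X\{b,d}))\{b,d} → --a--▸ u2, --d--▸ u1
  u2 = 0 → deadlocked
Q's transition system — 2 states:
  v0 = rec X. d.(0 + X + X\{b,d}) → --d--▸ v1
  v1 = 0 + (rec X. d.(0 + X + X\{b,d})) + (rec X. d.(0 + X + X\{b,d}))\{b,d} → --d--▸ v1
Executing da from P (initial set {u0}):
  after d @ step 1: {u1}
  after a @ step 2: {u2}
  ✓ P
Executing da from Q (initial set {v0}):
  after d @ step 1: {v1}
  after a @ step 2: ∅  — Q cannot continue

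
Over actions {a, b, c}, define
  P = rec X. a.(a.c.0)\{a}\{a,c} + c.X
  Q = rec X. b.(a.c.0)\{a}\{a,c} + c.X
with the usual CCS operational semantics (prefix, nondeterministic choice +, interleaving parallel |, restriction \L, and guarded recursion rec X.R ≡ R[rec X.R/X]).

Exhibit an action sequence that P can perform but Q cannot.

a

LTS(P): 2 reachable states
  m0 = rec X. a.(a.c.0)\{a}\{a,c} + c.X :: ··a··> m1, ··c··> m0
  m1 = (a.c.0)\{a}\{a,c} :: ·
LTS(Q): 2 reachable states
  n0 = rec X. b.(a.c.0)\{a}\{a,c} + c.X :: ··b··> n1, ··c··> n0
  n1 = (a.c.0)\{a}\{a,c} :: ·
Run σ = ⟨a⟩ on P: start {m0}
  [1] a ⇒ {m1}
  ✓ P
Run σ = ⟨a⟩ on Q: start {n0}
  [1] a ⇒ ∅ (Q stuck)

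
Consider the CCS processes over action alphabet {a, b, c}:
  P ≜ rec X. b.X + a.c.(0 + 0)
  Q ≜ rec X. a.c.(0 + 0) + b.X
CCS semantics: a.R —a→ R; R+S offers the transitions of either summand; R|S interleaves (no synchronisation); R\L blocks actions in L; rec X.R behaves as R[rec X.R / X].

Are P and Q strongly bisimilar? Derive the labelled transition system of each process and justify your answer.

P's transition system — 3 states:
  s0 = rec X. b.X + a.c.(0 + 0) :: -a-> s1, -b-> s0
  s1 = c.(0 + 0) :: -c-> s2
  s2 = 0 + 0 :: ·
Q's transition system — 3 states:
  t0 = rec X. a.c.(0 + 0) + b.X :: -a-> t1, -b-> t0
  t1 = c.(0 + 0) :: -c-> t2
  t2 = 0 + 0 :: ·
Bisimilarity quotient blocks:
  B0 = {s0, t0}
  B1 = {s1, t1}
  B2 = {s2, t2}
s0 ∈ B0, t0 ∈ B0 → same block

bisimilar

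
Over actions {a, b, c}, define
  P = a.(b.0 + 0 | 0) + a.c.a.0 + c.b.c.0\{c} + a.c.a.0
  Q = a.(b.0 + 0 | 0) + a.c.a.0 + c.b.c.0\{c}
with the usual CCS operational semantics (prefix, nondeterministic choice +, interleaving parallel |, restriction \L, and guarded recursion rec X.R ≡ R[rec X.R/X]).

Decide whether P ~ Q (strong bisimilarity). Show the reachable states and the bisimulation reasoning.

P's transition system — 8 states:
  u0 = a.(b.0 + 0 | 0) + a.c.a.0 + c.b.c.0\{c} + a.c.a.0 | ··a··> u1, ··a··> u2, ··c··> u3
  u1 = b.0 + 0 | 0 | ··b··> u4
  u2 = c.a.0 | ··c··> u5
  u3 = b.c.0\{c} | ··b··> u6
  u4 = 0 | (no moves)
  u5 = a.0 | ··a··> u4
  u6 = c.0\{c} | ··c··> u7
  u7 = 0\{c} | (no moves)
Q's transition system — 8 states:
  v0 = a.(b.0 + 0 | 0) + a.c.a.0 + c.b.c.0\{c} | ··a··> v1, ··a··> v2, ··c··> v3
  v1 = b.0 + 0 | 0 | ··b··> v4
  v2 = c.a.0 | ··c··> v5
  v3 = b.c.0\{c} | ··b··> v6
  v4 = 0 | (no moves)
  v5 = a.0 | ··a··> v4
  v6 = c.0\{c} | ··c··> v7
  v7 = 0\{c} | (no moves)
Bisimilarity quotient blocks:
  B0 = {u0, v0}
  B1 = {u1, v1}
  B2 = {u4, u7, v4, v7}
  B3 = {u3, v3}
  B4 = {u6, v6}
  B5 = {u2, v2}
  B6 = {u5, v5}
u0 ∈ B0, v0 ∈ B0 → same block

P ~ Q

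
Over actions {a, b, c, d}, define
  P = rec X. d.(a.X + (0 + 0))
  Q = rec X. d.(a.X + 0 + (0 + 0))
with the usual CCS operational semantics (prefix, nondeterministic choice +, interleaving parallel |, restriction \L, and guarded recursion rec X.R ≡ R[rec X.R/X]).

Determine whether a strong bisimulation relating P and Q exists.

bisimilar

Reachable graph of P (2 states):
  u0 = rec X. d.(a.X + (0 + 0)) has moves -d-> u1
  u1 = a.(rec X. d.(a.X + (0 + 0))) + (0 + 0) has moves -a-> u0
Reachable graph of Q (2 states):
  v0 = rec X. d.(a.X + 0 + (0 + 0)) has moves -d-> v1
  v1 = a.(rec X. d.(a.X + 0 + (0 + 0))) + 0 + (0 + 0) has moves -a-> v0
Coarsest stable partition (strong bisimilarity classes):
  B0 = {u0, v0}
  B1 = {u1, v1}
u0 ∈ B0, v0 ∈ B0 → same block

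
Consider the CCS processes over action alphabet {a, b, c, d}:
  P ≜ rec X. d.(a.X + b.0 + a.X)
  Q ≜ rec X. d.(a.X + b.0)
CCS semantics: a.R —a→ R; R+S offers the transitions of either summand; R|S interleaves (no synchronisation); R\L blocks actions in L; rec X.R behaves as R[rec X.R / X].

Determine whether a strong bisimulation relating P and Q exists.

P ~ Q

P's transition system — 3 states:
  m0 = rec X. d.(a.X + b.0 + a.X) → ··d··> m1
  m1 = a.(rec X. d.(a.X + b.0 + a.X)) + b.0 + a.(rec X. d.(a.X + b.0 + a.X)) → ··a··> m0, ··b··> m2
  m2 = 0 → stopped
Q's transition system — 3 states:
  n0 = rec X. d.(a.X + b.0) → ··d··> n1
  n1 = a.(rec X. d.(a.X + b.0)) + b.0 → ··a··> n0, ··b··> n2
  n2 = 0 → stopped
Coarsest stable partition (strong bisimilarity classes):
  B0 = {m0, n0}
  B1 = {m1, n1}
  B2 = {m2, n2}
m0 ∈ B0, n0 ∈ B0 → same block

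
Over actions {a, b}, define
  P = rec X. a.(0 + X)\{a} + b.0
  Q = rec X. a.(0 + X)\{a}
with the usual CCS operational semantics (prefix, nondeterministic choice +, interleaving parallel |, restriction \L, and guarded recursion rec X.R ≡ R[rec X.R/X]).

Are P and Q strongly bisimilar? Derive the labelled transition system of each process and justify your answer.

P's transition system — 4 states:
  m0 = rec X. a.(0 + X)\{a} + b.0 ⊢ --a--▸ m1, --b--▸ m2
  m1 = (0 + (rec X. a.(0 + X)\{a} + b.0))\{a} ⊢ --b--▸ m3
  m2 = 0 ⊢ ∅
  m3 = 0\{a} ⊢ ∅
Q's transition system — 2 states:
  n0 = rec X. a.(0 + X)\{a} ⊢ --a--▸ n1
  n1 = (0 + (rec X. a.(0 + X)\{a}))\{a} ⊢ ∅
Partition-refinement fixed point:
  B0 = {m0}
  B1 = {m1}
  B2 = {m2, m3, n1}
  B3 = {n0}
m0 ∈ B0, n0 ∈ B3 → different blocks

P ≁ Q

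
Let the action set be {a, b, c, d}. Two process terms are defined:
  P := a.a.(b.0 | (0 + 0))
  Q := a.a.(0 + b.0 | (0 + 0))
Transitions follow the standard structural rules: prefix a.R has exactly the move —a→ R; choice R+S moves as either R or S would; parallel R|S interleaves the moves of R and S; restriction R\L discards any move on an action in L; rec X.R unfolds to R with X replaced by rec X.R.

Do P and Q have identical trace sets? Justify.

trace-equivalent

Reachable graph of P (4 states):
  u0 = a.a.(b.0 | (0 + 0)) ⊢ ··a··> u1
  u1 = a.(b.0 | (0 + 0)) ⊢ ··a··> u2
  u2 = b.0 | (0 + 0) ⊢ ··b··> u3
  u3 = 0 | (0 + 0) ⊢ stopped
Reachable graph of Q (4 states):
  v0 = a.a.(0 + b.0 | (0 + 0)) ⊢ ··a··> v1
  v1 = a.(0 + b.0 | (0 + 0)) ⊢ ··a··> v2
  v2 = 0 + b.0 | (0 + 0) ⊢ ··b··> v3
  v3 = 0 | (0 + 0) ⊢ stopped
Partition-refinement fixed point:
  B0 = {u0, v0}
  B1 = {u1, v1}
  B2 = {u2, v2}
  B3 = {u3, v3}
u0 ∈ B0, v0 ∈ B0 → same block
Bisimilar ⇒ trace-equivalent.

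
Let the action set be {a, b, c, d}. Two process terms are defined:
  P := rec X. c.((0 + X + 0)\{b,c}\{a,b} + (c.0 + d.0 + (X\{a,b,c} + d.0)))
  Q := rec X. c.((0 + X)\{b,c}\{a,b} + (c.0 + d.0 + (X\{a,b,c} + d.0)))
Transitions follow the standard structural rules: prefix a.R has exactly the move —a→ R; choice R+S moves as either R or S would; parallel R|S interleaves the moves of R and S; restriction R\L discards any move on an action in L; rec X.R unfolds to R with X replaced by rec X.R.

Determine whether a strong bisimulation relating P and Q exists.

Reachable graph of P (3 states):
  p0 = rec X. c.((0 + X + 0)\{b,c}\{a,b} + (c.0 + d.0 + (X\{a,b,c} + d.0))) | -c-> p1
  p1 = (0 + (rec X. c.((0 + X + 0)\{b,c}\{a,b} + (c.0 + d.0 + (X\{a,b,c} + d.0)))) + 0)\{b,c}\{a,b} + (c.0 + d.0 + ((rec X. c.((0 + X + 0)\{b,c}\{a,b} + (c.0 + d.0 + (X\{a,b,c} + d.0))))\{a,b,c} + d.0)) | -c-> p2, -d-> p2
  p2 = 0 | stopped
Reachable graph of Q (3 states):
  q0 = rec X. c.((0 + X)\{b,c}\{a,b} + (c.0 + d.0 + (X\{a,b,c} + d.0))) | -c-> q1
  q1 = (0 + (rec X. c.((0 + X)\{b,c}\{a,b} + (c.0 + d.0 + (X\{a,b,c} + d.0)))))\{b,c}\{a,b} + (c.0 + d.0 + ((rec X. c.((0 + X)\{b,c}\{a,b} + (c.0 + d.0 + (X\{a,b,c} + d.0))))\{a,b,c} + d.0)) | -c-> q2, -d-> q2
  q2 = 0 | stopped
Bisimilarity quotient blocks:
  B0 = {p0, q0}
  B1 = {p1, q1}
  B2 = {p2, q2}
p0 ∈ B0, q0 ∈ B0 → same block

bisimilar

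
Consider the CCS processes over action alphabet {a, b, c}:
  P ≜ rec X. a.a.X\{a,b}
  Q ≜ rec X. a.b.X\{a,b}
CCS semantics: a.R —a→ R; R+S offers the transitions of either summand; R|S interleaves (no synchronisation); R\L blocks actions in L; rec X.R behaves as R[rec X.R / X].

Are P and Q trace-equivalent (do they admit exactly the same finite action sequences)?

NO — witness ⟨aa⟩

P's transition system — 3 states:
  m0 = rec X. a.a.X\{a,b} → ··a··> m1
  m1 = a.(rec X. a.a.X\{a,b})\{a,b} → ··a··> m2
  m2 = (rec X. a.a.X\{a,b})\{a,b} → ·
Q's transition system — 3 states:
  n0 = rec X. a.b.X\{a,b} → ··a··> n1
  n1 = b.(rec X. a.b.X\{a,b})\{a,b} → ··b··> n2
  n2 = (rec X. a.b.X\{a,b})\{a,b} → ·
Executing aa from P (initial set {m0}):
  [1] a ⇒ {m1}
  [2] a ⇒ {m2}
  P completes σ.
Executing aa from Q (initial set {n0}):
  [1] a ⇒ {n1}
  [2] a ⇒ ∅ (Q stuck)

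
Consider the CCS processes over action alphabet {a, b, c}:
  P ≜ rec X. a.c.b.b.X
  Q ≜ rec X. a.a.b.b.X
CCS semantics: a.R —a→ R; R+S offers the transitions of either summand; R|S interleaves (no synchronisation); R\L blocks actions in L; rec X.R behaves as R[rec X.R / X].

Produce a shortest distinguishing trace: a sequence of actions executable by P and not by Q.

LTS(P): 4 reachable states
  p0 = rec X. a.c.b.b.X → -a-> p1
  p1 = c.b.b.(rec X. a.c.b.b.X) → -c-> p2
  p2 = b.b.(rec X. a.c.b.b.X) → -b-> p3
  p3 = b.(rec X. a.c.b.b.X) → -b-> p0
LTS(Q): 4 reachable states
  q0 = rec X. a.a.b.b.X → -a-> q1
  q1 = a.b.b.(rec X. a.a.b.b.X) → -a-> q2
  q2 = b.b.(rec X. a.a.b.b.X) → -b-> q3
  q3 = b.(rec X. a.a.b.b.X) → -b-> q0
Executing ac from P (initial set {p0}):
  step 1 (a): {p1}
  step 2 (c): {p2}
  — P admits the full trace.
Executing ac from Q (initial set {q0}):
  step 1 (a): {q1}
  step 2 (c): ∅ (Q stuck)

ac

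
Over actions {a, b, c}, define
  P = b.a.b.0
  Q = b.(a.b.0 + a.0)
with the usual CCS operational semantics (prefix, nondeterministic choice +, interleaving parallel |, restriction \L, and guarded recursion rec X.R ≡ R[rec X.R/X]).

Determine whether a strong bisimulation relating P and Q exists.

LTS(P): 4 reachable states
  p0 = b.a.b.0 :: -b-> p1
  p1 = a.b.0 :: -a-> p2
  p2 = b.0 :: -b-> p3
  p3 = 0 :: deadlocked
LTS(Q): 4 reachable states
  q0 = b.(a.b.0 + a.0) :: -b-> q1
  q1 = a.b.0 + a.0 :: -a-> q2, -a-> q3
  q2 = 0 :: deadlocked
  q3 = b.0 :: -b-> q2
Partition-refinement fixed point:
  B0 = {p0}
  B1 = {p1}
  B2 = {p2, q3}
  B3 = {p3, q2}
  B4 = {q0}
  B5 = {q1}
p0 ∈ B0, q0 ∈ B4 → different blocks

not bisimilar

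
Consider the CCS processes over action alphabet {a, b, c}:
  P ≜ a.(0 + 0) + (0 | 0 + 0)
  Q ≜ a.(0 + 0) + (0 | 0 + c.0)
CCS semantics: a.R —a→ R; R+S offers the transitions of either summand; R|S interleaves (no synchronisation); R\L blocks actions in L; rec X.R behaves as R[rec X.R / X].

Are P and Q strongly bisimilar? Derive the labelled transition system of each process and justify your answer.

LTS(P): 2 reachable states
  s0 = a.(0 + 0) + (0 | 0 + 0) ⊢ —a→ s1
  s1 = 0 + 0 ⊢ (no moves)
LTS(Q): 3 reachable states
  t0 = a.(0 + 0) + (0 | 0 + c.0) ⊢ —a→ t1, —c→ t2
  t1 = 0 + 0 ⊢ (no moves)
  t2 = 0 ⊢ (no moves)
Bisimilarity quotient blocks:
  B0 = {s0}
  B1 = {s1, t1, t2}
  B2 = {t0}
s0 ∈ B0, t0 ∈ B2 → different blocks

P ≁ Q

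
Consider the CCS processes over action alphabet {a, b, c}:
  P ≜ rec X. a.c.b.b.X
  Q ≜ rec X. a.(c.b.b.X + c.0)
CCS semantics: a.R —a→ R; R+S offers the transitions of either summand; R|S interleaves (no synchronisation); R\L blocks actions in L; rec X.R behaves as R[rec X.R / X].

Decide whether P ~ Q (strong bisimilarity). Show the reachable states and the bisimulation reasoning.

LTS(P): 4 reachable states
  u0 = rec X. a.c.b.b.X has moves ··a··> u1
  u1 = c.b.b.(rec X. a.c.b.b.X) has moves ··c··> u2
  u2 = b.b.(rec X. a.c.b.b.X) has moves ··b··> u3
  u3 = b.(rec X. a.c.b.b.X) has moves ··b··> u0
LTS(Q): 5 reachable states
  v0 = rec X. a.(c.b.b.X + c.0) has moves ··a··> v1
  v1 = c.b.b.(rec X. a.(c.b.b.X + c.0)) + c.0 has moves ··c··> v2, ··c··> v3
  v2 = 0 has moves stopped
  v3 = b.b.(rec X. a.(c.b.b.X + c.0)) has moves ··b··> v4
  v4 = b.(rec X. a.(c.b.b.X + c.0)) has moves ··b··> v0
Coarsest stable partition (strong bisimilarity classes):
  B0 = {u0}
  B1 = {u1}
  B2 = {u2}
  B3 = {u3}
  B4 = {v0}
  B5 = {v1}
  B6 = {v3}
  B7 = {v4}
  B8 = {v2}
u0 ∈ B0, v0 ∈ B4 → different blocks

not bisimilar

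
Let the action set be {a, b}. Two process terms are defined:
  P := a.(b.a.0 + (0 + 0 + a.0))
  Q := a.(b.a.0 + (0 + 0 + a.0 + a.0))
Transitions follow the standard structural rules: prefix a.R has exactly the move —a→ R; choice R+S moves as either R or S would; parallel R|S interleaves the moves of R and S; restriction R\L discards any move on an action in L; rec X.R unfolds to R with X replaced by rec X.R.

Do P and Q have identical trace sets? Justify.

traces(P) = traces(Q)

LTS(P): 4 reachable states
  s0 = a.(b.a.0 + (0 + 0 + a.0)) → --a--▸ s1
  s1 = b.a.0 + (0 + 0 + a.0) → --a--▸ s2, --b--▸ s3
  s2 = 0 → deadlocked
  s3 = a.0 → --a--▸ s2
LTS(Q): 4 reachable states
  t0 = a.(b.a.0 + (0 + 0 + a.0 + a.0)) → --a--▸ t1
  t1 = b.a.0 + (0 + 0 + a.0 + a.0) → --a--▸ t2, --b--▸ t3
  t2 = 0 → deadlocked
  t3 = a.0 → --a--▸ t2
Coarsest stable partition (strong bisimilarity classes):
  B0 = {s0, t0}
  B1 = {s1, t1}
  B2 = {s2, t2}
  B3 = {s3, t3}
s0 ∈ B0, t0 ∈ B0 → same block
Bisimilar ⇒ trace-equivalent.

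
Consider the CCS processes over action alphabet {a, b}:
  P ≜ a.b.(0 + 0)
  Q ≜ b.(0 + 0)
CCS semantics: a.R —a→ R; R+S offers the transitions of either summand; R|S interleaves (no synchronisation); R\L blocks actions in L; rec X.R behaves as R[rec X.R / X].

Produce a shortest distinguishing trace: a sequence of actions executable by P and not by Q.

Reachable graph of P (3 states):
  s0 = a.b.(0 + 0) | =a=> s1
  s1 = b.(0 + 0) | =b=> s2
  s2 = 0 + 0 | (no moves)
Reachable graph of Q (2 states):
  t0 = b.(0 + 0) | =b=> t1
  t1 = 0 + 0 | (no moves)
Run σ = ⟨a⟩ on P: start {s0}
  [1] a ⇒ {s1}
  P completes σ.
Run σ = ⟨a⟩ on Q: start {t0}
  [1] a ⇒ no successor for Q

a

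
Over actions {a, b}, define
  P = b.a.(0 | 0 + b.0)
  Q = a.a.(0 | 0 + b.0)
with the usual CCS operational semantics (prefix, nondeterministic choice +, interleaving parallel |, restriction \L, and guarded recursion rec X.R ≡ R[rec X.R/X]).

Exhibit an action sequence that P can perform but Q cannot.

b

P's transition system — 4 states:
  s0 = b.a.(0 | 0 + b.0) :: —b→ s1
  s1 = a.(0 | 0 + b.0) :: —a→ s2
  s2 = 0 | 0 + b.0 :: —b→ s3
  s3 = 0 :: ∅
Q's transition system — 4 states:
  t0 = a.a.(0 | 0 + b.0) :: —a→ t1
  t1 = a.(0 | 0 + b.0) :: —a→ t2
  t2 = 0 | 0 + b.0 :: —b→ t3
  t3 = 0 :: ∅
Run σ = ⟨b⟩ on P: start {s0}
  [1] b ⇒ {s1}
  ✓ P
Run σ = ⟨b⟩ on Q: start {t0}
  [1] b ⇒ ∅ (Q stuck)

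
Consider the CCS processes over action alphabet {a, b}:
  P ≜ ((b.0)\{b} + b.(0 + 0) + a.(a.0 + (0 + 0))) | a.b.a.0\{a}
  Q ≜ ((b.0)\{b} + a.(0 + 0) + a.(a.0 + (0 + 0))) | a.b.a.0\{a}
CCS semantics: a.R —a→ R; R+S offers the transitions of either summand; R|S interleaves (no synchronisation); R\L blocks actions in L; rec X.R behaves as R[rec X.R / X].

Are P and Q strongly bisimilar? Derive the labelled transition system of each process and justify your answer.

LTS(P): 16 reachable states
  s0 = ((b.0)\{b} + b.(0 + 0) + a.(a.0 + (0 + 0))) | a.b.a.0\{a} | --a--▸ s1, --a--▸ s2, --b--▸ s3
  s1 = ((b.0)\{b} + b.(0 + 0) + a.(a.0 + (0 + 0))) | b.a.0\{a} | --a--▸ s4, --b--▸ s5, --b--▸ s6
  s2 = (a.0 + (0 + 0)) | a.b.a.0\{a} | --a--▸ s4, --a--▸ s7
  s3 = (0 + 0) | a.b.a.0\{a} | --a--▸ s6
  s4 = (a.0 + (0 + 0)) | b.a.0\{a} | --a--▸ s8, --b--▸ s9
  s5 = ((b.0)\{b} + b.(0 + 0) + a.(a.0 + (0 + 0))) | a.0\{a} | --a--▸ s10, --a--▸ s9, --b--▸ s11
  s6 = (0 + 0) | b.a.0\{a} | --b--▸ s11
  s7 = 0 | a.b.a.0\{a} | --a--▸ s8
  s8 = 0 | b.a.0\{a} | --b--▸ s12
  s9 = (a.0 + (0 + 0)) | a.0\{a} | --a--▸ s12, --a--▸ s13
  s10 = ((b.0)\{b} + b.(0 + 0) + a.(a.0 + (0 + 0))) | 0\{a} | --a--▸ s13, --b--▸ s14
  s11 = (0 + 0) | a.0\{a} | --a--▸ s14
  s12 = 0 | a.0\{a} | --a--▸ s15
  s13 = (a.0 + (0 + 0)) | 0\{a} | --a--▸ s15
  s14 = (0 + 0) | 0\{a} | (no moves)
  s15 = 0 | 0\{a} | (no moves)
LTS(Q): 16 reachable states
  t0 = ((b.0)\{b} + a.(0 + 0) + a.(a.0 + (0 + 0))) | a.b.a.0\{a} | --a--▸ t1, --a--▸ t2, --a--▸ t3
  t1 = ((b.0)\{b} + a.(0 + 0) + a.(a.0 + (0 + 0))) | b.a.0\{a} | --a--▸ t4, --a--▸ t5, --b--▸ t6
  t2 = (0 + 0) | a.b.a.0\{a} | --a--▸ t4
  t3 = (a.0 + (0 + 0)) | a.b.a.0\{a} | --a--▸ t5, --a--▸ t7
  t4 = (0 + 0) | b.a.0\{a} | --b--▸ t8
  t5 = (a.0 + (0 + 0)) | b.a.0\{a} | --a--▸ t9, --b--▸ t10
  t6 = ((b.0)\{b} + a.(0 + 0) + a.(a.0 + (0 + 0))) | a.0\{a} | --a--▸ t10, --a--▸ t11, --a--▸ t8
  t7 = 0 | a.b.a.0\{a} | --a--▸ t9
  t8 = (0 + 0) | a.0\{a} | --a--▸ t12
  t9 = 0 | b.a.0\{a} | --b--▸ t13
  t10 = (a.0 + (0 + 0)) | a.0\{a} | --a--▸ t13, --a--▸ t14
  t11 = ((b.0)\{b} + a.(0 + 0) + a.(a.0 + (0 + 0))) | 0\{a} | --a--▸ t12, --a--▸ t14
  t12 = (0 + 0) | 0\{a} | (no moves)
  t13 = 0 | a.0\{a} | --a--▸ t15
  t14 = (a.0 + (0 + 0)) | 0\{a} | --a--▸ t15
  t15 = 0 | 0\{a} | (no moves)
Bisimilarity quotient blocks:
  B0 = {s0}
  B1 = {s2, t3}
  B2 = {s4, t5}
  B3 = {s9, t10}
  B4 = {s11, s12, s13, t13, t14, t8}
  B5 = {s14, s15, t12, t15}
  B6 = {s6, s8, t4, t9}
  B7 = {s3, s7, t2, t7}
  B8 = {s1}
  B9 = {s5}
  B10 = {s10}
  B11 = {t0}
  B12 = {t1}
  B13 = {t6}
  B14 = {t11}
s0 ∈ B0, t0 ∈ B11 → different blocks

NO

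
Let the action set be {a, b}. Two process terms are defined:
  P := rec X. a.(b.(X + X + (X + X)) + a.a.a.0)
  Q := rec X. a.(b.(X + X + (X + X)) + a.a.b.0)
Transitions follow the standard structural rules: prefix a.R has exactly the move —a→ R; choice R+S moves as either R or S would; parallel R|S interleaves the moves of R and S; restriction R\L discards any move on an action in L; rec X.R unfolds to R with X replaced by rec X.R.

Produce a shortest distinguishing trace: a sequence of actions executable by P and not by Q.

Reachable graph of P (6 states):
  m0 = rec X. a.(b.(X + X + (X + X)) + a.a.a.0) | -a-> m1
  m1 = b.((rec X. a.(b.(X + X + (X + X)) + a.a.a.0)) + (rec X. a.(b.(X + X + (X + X)) + a.a.a.0)) + ((rec X. a.(b.(X + X + (X + X)) + a.a.a.0)) + (rec X. a.(b.(X + X + (X + X)) + a.a.a.0)))) + a.a.a.0 | -a-> m2, -b-> m3
  m2 = a.a.0 | -a-> m4
  m3 = (rec X. a.(b.(X + X + (X + X)) + a.a.a.0)) + (rec X. a.(b.(X + X + (X + X)) + a.a.a.0)) + ((rec X. a.(b.(X + X + (X + X)) + a.a.a.0)) + (rec X. a.(b.(X + X + (X + X)) + a.a.a.0))) | -a-> m1
  m4 = a.0 | -a-> m5
  m5 = 0 | stopped
Reachable graph of Q (6 states):
  n0 = rec X. a.(b.(X + X + (X + X)) + a.a.b.0) | -a-> n1
  n1 = b.((rec X. a.(b.(X + X + (X + X)) + a.a.b.0)) + (rec X. a.(b.(X + X + (X + X)) + a.a.b.0)) + ((rec X. a.(b.(X + X + (X + X)) + a.a.b.0)) + (rec X. a.(b.(X + X + (X + X)) + a.a.b.0)))) + a.a.b.0 | -a-> n2, -b-> n3
  n2 = a.b.0 | -a-> n4
  n3 = (rec X. a.(b.(X + X + (X + X)) + a.a.b.0)) + (rec X. a.(b.(X + X + (X + X)) + a.a.b.0)) + ((rec X. a.(b.(X + X + (X + X)) + a.a.b.0)) + (rec X. a.(b.(X + X + (X + X)) + a.a.b.0))) | -a-> n1
  n4 = b.0 | -b-> n5
  n5 = 0 | stopped
Trace ⟨aaaa⟩ through P, begin at {m0}:
  [1] a ⇒ {m1}
  [2] a ⇒ {m2}
  [3] a ⇒ {m4}
  [4] a ⇒ {m5}
  ✓ P
Trace ⟨aaaa⟩ through Q, begin at {n0}:
  [1] a ⇒ {n1}
  [2] a ⇒ {n2}
  [3] a ⇒ {n4}
  [4] a ⇒ no successor for Q

aaaa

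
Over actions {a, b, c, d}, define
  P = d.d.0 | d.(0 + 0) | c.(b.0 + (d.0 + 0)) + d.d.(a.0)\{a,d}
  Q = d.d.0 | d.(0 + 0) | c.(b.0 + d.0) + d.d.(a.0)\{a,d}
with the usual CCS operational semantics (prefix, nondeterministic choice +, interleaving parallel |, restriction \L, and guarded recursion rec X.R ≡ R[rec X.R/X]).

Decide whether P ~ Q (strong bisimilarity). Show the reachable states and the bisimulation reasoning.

YES

P's transition system — 20 states:
  m0 = d.d.0 | d.(0 + 0) | c.(b.0 + (d.0 + 0)) + d.d.(a.0)\{a,d} | ··c··> m1, ··d··> m2, ··d··> m3, ··d··> m4
  m1 = d.d.0 | d.(0 + 0) | (b.0 + (d.0 + 0)) | ··b··> m5, ··d··> m5, ··d··> m6, ··d··> m7
  m2 = d.(a.0)\{a,d} | ··d··> m8
  m3 = d.0 | d.(0 + 0) | c.(b.0 + (d.0 + 0)) | ··c··> m6, ··d··> m10, ··d··> m9
  m4 = d.d.0 | (0 + 0) | c.(b.0 + (d.0 + 0)) | ··c··> m7, ··d··> m10
  m5 = d.d.0 | d.(0 + 0) | 0 | ··d··> m11, ··d··> m12
  m6 = d.0 | d.(0 + 0) | (b.0 + (d.0 + 0)) | ··b··> m11, ··d··> m11, ··d··> m13, ··d··> m14
  m7 = d.d.0 | (0 + 0) | (b.0 + (d.0 + 0)) | ··b··> m12, ··d··> m12, ··d··> m14
  m8 = (a.0)\{a,d} | stopped
  m9 = 0 | d.(0 + 0) | c.(b.0 + (d.0 + 0)) | ··c··> m13, ··d··> m15
  m10 = d.0 | (0 + 0) | c.(b.0 + (d.0 + 0)) | ··c··> m14, ··d··> m15
  m11 = d.0 | d.(0 + 0) | 0 | ··d··> m16, ··d··> m17
  m12 = d.d.0 | (0 + 0) | 0 | ··d··> m17
  m13 = 0 | d.(0 + 0) | (b.0 + (d.0 + 0)) | ··b··> m16, ··d··> m16, ··d··> m18
  m14 = d.0 | (0 + 0) | (b.0 + (d.0 + 0)) | ··b··> m17, ··d··> m17, ··d··> m18
  m15 = 0 | (0 + 0) | c.(b.0 + (d.0 + 0)) | ··c··> m18
  m16 = 0 | d.(0 + 0) | 0 | ··d··> m19
  m17 = d.0 | (0 + 0) | 0 | ··d··> m19
  m18 = 0 | (0 + 0) | (b.0 + (d.0 + 0)) | ··b··> m19, ··d··> m19
  m19 = 0 | (0 + 0) | 0 | stopped
Q's transition system — 20 states:
  n0 = d.d.0 | d.(0 + 0) | c.(b.0 + d.0) + d.d.(a.0)\{a,d} | ··c··> n1, ··d··> n2, ··d··> n3, ··d··> n4
  n1 = d.d.0 | d.(0 + 0) | (b.0 + d.0) | ··b··> n5, ··d··> n5, ··d··> n6, ··d··> n7
  n2 = d.(a.0)\{a,d} | ··d··> n8
  n3 = d.0 | d.(0 + 0) | c.(b.0 + d.0) | ··c··> n6, ··d··> n10, ··d··> n9
  n4 = d.d.0 | (0 + 0) | c.(b.0 + d.0) | ··c··> n7, ··d··> n10
  n5 = d.d.0 | d.(0 + 0) | 0 | ··d··> n11, ··d··> n12
  n6 = d.0 | d.(0 + 0) | (b.0 + d.0) | ··b··> n11, ··d··> n11, ··d··> n13, ··d··> n14
  n7 = d.d.0 | (0 + 0) | (b.0 + d.0) | ··b··> n12, ··d··> n12, ··d··> n14
  n8 = (a.0)\{a,d} | stopped
  n9 = 0 | d.(0 + 0) | c.(b.0 + d.0) | ··c··> n13, ··d··> n15
  n10 = d.0 | (0 + 0) | c.(b.0 + d.0) | ··c··> n14, ··d··> n15
  n11 = d.0 | d.(0 + 0) | 0 | ··d··> n16, ··d··> n17
  n12 = d.d.0 | (0 + 0) | 0 | ··d··> n17
  n13 = 0 | d.(0 + 0) | (b.0 + d.0) | ··b··> n16, ··d··> n16, ··d··> n18
  n14 = d.0 | (0 + 0) | (b.0 + d.0) | ··b··> n17, ··d··> n17, ··d··> n18
  n15 = 0 | (0 + 0) | c.(b.0 + d.0) | ··c··> n18
  n16 = 0 | d.(0 + 0) | 0 | ··d··> n19
  n17 = d.0 | (0 + 0) | 0 | ··d··> n19
  n18 = 0 | (0 + 0) | (b.0 + d.0) | ··b··> n19, ··d··> n19
  n19 = 0 | (0 + 0) | 0 | stopped
Coarsest stable partition (strong bisimilarity classes):
  B0 = {m0, n0}
  B1 = {m1, n1}
  B2 = {m6, m7, n6, n7}
  B3 = {m11, m12, n11, n12}
  B4 = {m16, m17, m2, n16, n17, n2}
  B5 = {m19, m8, n19, n8}
  B6 = {m13, m14, n13, n14}
  B7 = {m18, n18}
  B8 = {m5, n5}
  B9 = {m3, m4, n3, n4}
  B10 = {m10, m9, n10, n9}
  B11 = {m15, n15}
m0 ∈ B0, n0 ∈ B0 → same block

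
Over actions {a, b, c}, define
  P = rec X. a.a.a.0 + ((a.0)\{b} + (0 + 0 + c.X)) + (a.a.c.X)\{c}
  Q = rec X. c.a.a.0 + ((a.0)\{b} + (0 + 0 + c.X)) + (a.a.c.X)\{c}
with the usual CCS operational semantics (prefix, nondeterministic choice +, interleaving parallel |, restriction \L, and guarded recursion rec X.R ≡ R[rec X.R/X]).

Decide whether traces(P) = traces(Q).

NO — witness ⟨aaa⟩

P's transition system — 7 states:
  p0 = rec X. a.a.a.0 + ((a.0)\{b} + (0 + 0 + c.X)) + (a.a.c.X)\{c} has moves ··a··> p1, ··a··> p2, ··a··> p3, ··c··> p0
  p1 = (a.c.(rec X. a.a.a.0 + ((a.0)\{b} + (0 + 0 + c.X)) + (a.a.c.X)\{c}))\{c} has moves ··a··> p4
  p2 = 0\{b} has moves deadlocked
  p3 = a.a.0 has moves ··a··> p5
  p4 = (c.(rec X. a.a.a.0 + ((a.0)\{b} + (0 + 0 + c.X)) + (a.a.c.X)\{c}))\{c} has moves deadlocked
  p5 = a.0 has moves ··a··> p6
  p6 = 0 has moves deadlocked
Q's transition system — 7 states:
  q0 = rec X. c.a.a.0 + ((a.0)\{b} + (0 + 0 + c.X)) + (a.a.c.X)\{c} has moves ··a··> q1, ··a··> q2, ··c··> q0, ··c··> q3
  q1 = (a.c.(rec X. c.a.a.0 + ((a.0)\{b} + (0 + 0 + c.X)) + (a.a.c.X)\{c}))\{c} has moves ··a··> q4
  q2 = 0\{b} has moves deadlocked
  q3 = a.a.0 has moves ··a··> q5
  q4 = (c.(rec X. c.a.a.0 + ((a.0)\{b} + (0 + 0 + c.X)) + (a.a.c.X)\{c}))\{c} has moves deadlocked
  q5 = a.0 has moves ··a··> q6
  q6 = 0 has moves deadlocked
Executing aaa from P (initial set {p0}):
  step 1 (a): {p1, p2, p3}
  step 2 (a): {p4, p5}
  step 3 (a): {p6}
  — P admits the full trace.
Executing aaa from Q (initial set {q0}):
  step 1 (a): {q1, q2}
  step 2 (a): {q4}
  step 3 (a): ∅ (Q stuck)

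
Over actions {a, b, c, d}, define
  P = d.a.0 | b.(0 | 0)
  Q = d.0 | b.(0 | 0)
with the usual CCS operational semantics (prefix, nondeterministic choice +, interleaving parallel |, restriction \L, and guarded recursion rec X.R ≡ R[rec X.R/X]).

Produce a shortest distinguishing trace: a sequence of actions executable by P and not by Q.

LTS(P): 6 reachable states
  s0 = d.a.0 | b.(0 | 0) has moves -b-> s1, -d-> s2
  s1 = d.a.0 | (0 | 0) has moves -d-> s3
  s2 = a.0 | b.(0 | 0) has moves -a-> s4, -b-> s3
  s3 = a.0 | (0 | 0) has moves -a-> s5
  s4 = 0 | b.(0 | 0) has moves -b-> s5
  s5 = 0 | (0 | 0) has moves ·
LTS(Q): 4 reachable states
  t0 = d.0 | b.(0 | 0) has moves -b-> t1, -d-> t2
  t1 = d.0 | (0 | 0) has moves -d-> t3
  t2 = 0 | b.(0 | 0) has moves -b-> t3
  t3 = 0 | (0 | 0) has moves ·
Trace ⟨da⟩ through P, begin at {s0}:
  [1] d ⇒ {s2}
  [2] a ⇒ {s4}
  — P admits the full trace.
Trace ⟨da⟩ through Q, begin at {t0}:
  [1] d ⇒ {t2}
  [2] a ⇒ no successor for Q

da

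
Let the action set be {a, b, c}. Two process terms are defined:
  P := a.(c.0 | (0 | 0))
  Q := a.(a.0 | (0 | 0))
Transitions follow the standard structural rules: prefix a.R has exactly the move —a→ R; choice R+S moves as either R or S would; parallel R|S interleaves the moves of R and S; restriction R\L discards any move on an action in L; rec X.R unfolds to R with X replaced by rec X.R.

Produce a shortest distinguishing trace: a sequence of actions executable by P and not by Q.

ac

Reachable graph of P (3 states):
  u0 = a.(c.0 | (0 | 0)) → ··a··> u1
  u1 = c.0 | (0 | 0) → ··c··> u2
  u2 = 0 | (0 | 0) → (no moves)
Reachable graph of Q (3 states):
  v0 = a.(a.0 | (0 | 0)) → ··a··> v1
  v1 = a.0 | (0 | 0) → ··a··> v2
  v2 = 0 | (0 | 0) → (no moves)
Executing ac from P (initial set {u0}):
  [1] a ⇒ {u1}
  [2] c ⇒ {u2}
  ✓ P
Executing ac from Q (initial set {v0}):
  [1] a ⇒ {v1}
  [2] c ⇒ ∅ (Q stuck)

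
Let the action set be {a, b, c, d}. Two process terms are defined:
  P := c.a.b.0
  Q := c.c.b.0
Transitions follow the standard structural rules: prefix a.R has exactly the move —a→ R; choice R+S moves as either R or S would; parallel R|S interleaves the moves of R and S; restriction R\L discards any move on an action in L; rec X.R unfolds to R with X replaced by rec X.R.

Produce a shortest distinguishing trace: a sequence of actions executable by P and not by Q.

P's transition system — 4 states:
  m0 = c.a.b.0 has moves --c--▸ m1
  m1 = a.b.0 has moves --a--▸ m2
  m2 = b.0 has moves --b--▸ m3
  m3 = 0 has moves ∅
Q's transition system — 4 states:
  n0 = c.c.b.0 has moves --c--▸ n1
  n1 = c.b.0 has moves --c--▸ n2
  n2 = b.0 has moves --b--▸ n3
  n3 = 0 has moves ∅
Trace ⟨ca⟩ through P, begin at {m0}:
  after c @ step 1: {m1}
  after a @ step 2: {m2}
  — P admits the full trace.
Trace ⟨ca⟩ through Q, begin at {n0}:
  after c @ step 1: {n1}
  after a @ step 2: no successor for Q

ca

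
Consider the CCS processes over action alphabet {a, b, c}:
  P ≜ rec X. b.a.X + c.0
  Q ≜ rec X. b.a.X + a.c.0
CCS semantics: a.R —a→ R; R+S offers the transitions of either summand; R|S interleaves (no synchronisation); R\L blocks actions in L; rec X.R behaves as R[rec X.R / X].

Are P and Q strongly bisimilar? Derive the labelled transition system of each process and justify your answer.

Reachable graph of P (3 states):
  u0 = rec X. b.a.X + c.0 → =b=> u1, =c=> u2
  u1 = a.(rec X. b.a.X + c.0) → =a=> u0
  u2 = 0 → stopped
Reachable graph of Q (4 states):
  v0 = rec X. b.a.X + a.c.0 → =a=> v1, =b=> v2
  v1 = c.0 → =c=> v3
  v2 = a.(rec X. b.a.X + a.c.0) → =a=> v0
  v3 = 0 → stopped
Bisimilarity quotient blocks:
  B0 = {u0}
  B1 = {u1}
  B2 = {u2, v3}
  B3 = {v0}
  B4 = {v2}
  B5 = {v1}
u0 ∈ B0, v0 ∈ B3 → different blocks

NO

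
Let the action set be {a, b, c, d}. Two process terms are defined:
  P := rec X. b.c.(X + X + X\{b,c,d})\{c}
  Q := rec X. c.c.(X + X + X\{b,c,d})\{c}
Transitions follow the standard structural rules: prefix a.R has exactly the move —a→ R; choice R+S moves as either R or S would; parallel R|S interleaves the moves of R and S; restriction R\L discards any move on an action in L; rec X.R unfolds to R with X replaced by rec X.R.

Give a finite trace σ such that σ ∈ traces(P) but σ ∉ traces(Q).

P's transition system — 4 states:
  m0 = rec X. b.c.(X + X + X\{b,c,d})\{c} :: —b→ m1
  m1 = c.((rec X. b.c.(X + X + X\{b,c,d})\{c}) + (rec X. b.c.(X + X + X\{b,c,d})\{c}) + (rec X. b.c.(X + X + X\{b,c,d})\{c})\{b,c,d})\{c} :: —c→ m2
  m2 = ((rec X. b.c.(X + X + X\{b,c,d})\{c}) + (rec X. b.c.(X + X + X\{b,c,d})\{c}) + (rec X. b.c.(X + X + X\{b,c,d})\{c})\{b,c,d})\{c} :: —b→ m3
  m3 = (c.((rec X. b.c.(X + X + X\{b,c,d})\{c}) + (rec X. b.c.(X + X + X\{b,c,d})\{c}) + (rec X. b.c.(X + X + X\{b,c,d})\{c})\{b,c,d})\{c})\{c} :: ·
Q's transition system — 3 states:
  n0 = rec X. c.c.(X + X + X\{b,c,d})\{c} :: —c→ n1
  n1 = c.((rec X. c.c.(X + X + X\{b,c,d})\{c}) + (rec X. c.c.(X + X + X\{b,c,d})\{c}) + (rec X. c.c.(X + X + X\{b,c,d})\{c})\{b,c,d})\{c} :: —c→ n2
  n2 = ((rec X. c.c.(X + X + X\{b,c,d})\{c}) + (rec X. c.c.(X + X + X\{b,c,d})\{c}) + (rec X. c.c.(X + X + X\{b,c,d})\{c})\{b,c,d})\{c} :: ·
Trace ⟨b⟩ through P, begin at {m0}:
  after b @ step 1: {m1}
  ✓ P
Trace ⟨b⟩ through Q, begin at {n0}:
  after b @ step 1: no successor for Q

b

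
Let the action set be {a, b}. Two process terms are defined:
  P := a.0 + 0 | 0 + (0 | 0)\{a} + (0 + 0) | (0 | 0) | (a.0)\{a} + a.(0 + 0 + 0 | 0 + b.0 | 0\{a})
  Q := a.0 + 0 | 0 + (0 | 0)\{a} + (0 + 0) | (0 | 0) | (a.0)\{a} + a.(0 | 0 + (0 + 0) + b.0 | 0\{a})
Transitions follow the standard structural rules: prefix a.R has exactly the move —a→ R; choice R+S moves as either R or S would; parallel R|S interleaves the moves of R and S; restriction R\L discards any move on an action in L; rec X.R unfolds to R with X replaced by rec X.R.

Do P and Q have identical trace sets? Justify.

trace-equivalent

LTS(P): 4 reachable states
  u0 = a.0 + 0 | 0 + (0 | 0)\{a} + (0 + 0) | (0 | 0) | (a.0)\{a} + a.(0 + 0 + 0 | 0 + b.0 | 0\{a}) → —a→ u1, —a→ u2
  u1 = 0 → ∅
  u2 = 0 + 0 + 0 | 0 + b.0 | 0\{a} → —b→ u3
  u3 = 0 | 0\{a} → ∅
LTS(Q): 4 reachable states
  v0 = a.0 + 0 | 0 + (0 | 0)\{a} + (0 + 0) | (0 | 0) | (a.0)\{a} + a.(0 | 0 + (0 + 0) + b.0 | 0\{a}) → —a→ v1, —a→ v2
  v1 = 0 → ∅
  v2 = 0 | 0 + (0 + 0) + b.0 | 0\{a} → —b→ v3
  v3 = 0 | 0\{a} → ∅
Bisimilarity quotient blocks:
  B0 = {u0, v0}
  B1 = {u1, u3, v1, v3}
  B2 = {u2, v2}
u0 ∈ B0, v0 ∈ B0 → same block
Bisimilar ⇒ trace-equivalent.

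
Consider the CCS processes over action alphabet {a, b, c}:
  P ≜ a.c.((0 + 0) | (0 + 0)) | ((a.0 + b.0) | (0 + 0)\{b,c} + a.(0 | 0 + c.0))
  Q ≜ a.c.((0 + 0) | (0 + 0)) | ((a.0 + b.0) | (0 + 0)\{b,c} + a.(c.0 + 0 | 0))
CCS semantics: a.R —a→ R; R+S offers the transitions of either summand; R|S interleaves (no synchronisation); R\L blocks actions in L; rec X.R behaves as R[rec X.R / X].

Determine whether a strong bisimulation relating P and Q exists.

LTS(P): 12 reachable states
  m0 = a.c.((0 + 0) | (0 + 0)) | ((a.0 + b.0) | (0 + 0)\{b,c} + a.(0 | 0 + c.0)) has moves ··a··> m1, ··a··> m2, ··a··> m3, ··b··> m1
  m1 = a.c.((0 + 0) | (0 + 0)) | (0 | (0 + 0)\{b,c}) has moves ··a··> m4
  m2 = a.c.((0 + 0) | (0 + 0)) | (0 | 0 + c.0) has moves ··a··> m5, ··c··> m6
  m3 = c.((0 + 0) | (0 + 0)) | ((a.0 + b.0) | (0 + 0)\{b,c} + a.(0 | 0 + c.0)) has moves ··a··> m4, ··a··> m5, ··b··> m4, ··c··> m7
  m4 = c.((0 + 0) | (0 + 0)) | (0 | (0 + 0)\{b,c}) has moves ··c··> m8
  m5 = c.((0 + 0) | (0 + 0)) | (0 | 0 + c.0) has moves ··c··> m10, ··c··> m9
  m6 = a.c.((0 + 0) | (0 + 0)) | 0 has moves ··a··> m10
  m7 = (0 + 0) | (0 + 0) | ((a.0 + b.0) | (0 + 0)\{b,c} + a.(0 | 0 + c.0)) has moves ··a··> m8, ··a··> m9, ··b··> m8
  m8 = (0 + 0) | (0 + 0) | (0 | (0 + 0)\{b,c}) has moves deadlocked
  m9 = (0 + 0) | (0 + 0) | (0 | 0 + c.0) has moves ··c··> m11
  m10 = c.((0 + 0) | (0 + 0)) | 0 has moves ··c··> m11
  m11 = (0 + 0) | (0 + 0) | 0 has moves deadlocked
LTS(Q): 12 reachable states
  n0 = a.c.((0 + 0) | (0 + 0)) | ((a.0 + b.0) | (0 + 0)\{b,c} + a.(c.0 + 0 | 0)) has moves ··a··> n1, ··a··> n2, ··a··> n3, ··b··> n1
  n1 = a.c.((0 + 0) | (0 + 0)) | (0 | (0 + 0)\{b,c}) has moves ··a··> n4
  n2 = a.c.((0 + 0) | (0 + 0)) | (c.0 + 0 | 0) has moves ··a··> n5, ··c··> n6
  n3 = c.((0 + 0) | (0 + 0)) | ((a.0 + b.0) | (0 + 0)\{b,c} + a.(c.0 + 0 | 0)) has moves ··a··> n4, ··a··> n5, ··b··> n4, ··c··> n7
  n4 = c.((0 + 0) | (0 + 0)) | (0 | (0 + 0)\{b,c}) has moves ··c··> n8
  n5 = c.((0 + 0) | (0 + 0)) | (c.0 + 0 | 0) has moves ··c··> n10, ··c··> n9
  n6 = a.c.((0 + 0) | (0 + 0)) | 0 has moves ··a··> n10
  n7 = (0 + 0) | (0 + 0) | ((a.0 + b.0) | (0 + 0)\{b,c} + a.(c.0 + 0 | 0)) has moves ··a··> n8, ··a··> n9, ··b··> n8
  n8 = (0 + 0) | (0 + 0) | (0 | (0 + 0)\{b,c}) has moves deadlocked
  n9 = (0 + 0) | (0 + 0) | (c.0 + 0 | 0) has moves ··c··> n11
  n10 = c.((0 + 0) | (0 + 0)) | 0 has moves ··c··> n11
  n11 = (0 + 0) | (0 + 0) | 0 has moves deadlocked
Bisimilarity quotient blocks:
  B0 = {m0, n0}
  B1 = {m3, n3}
  B2 = {m10, m4, m9, n10, n4, n9}
  B3 = {m11, m8, n11, n8}
  B4 = {m5, n5}
  B5 = {m7, n7}
  B6 = {m1, m6, n1, n6}
  B7 = {m2, n2}
m0 ∈ B0, n0 ∈ B0 → same block

YES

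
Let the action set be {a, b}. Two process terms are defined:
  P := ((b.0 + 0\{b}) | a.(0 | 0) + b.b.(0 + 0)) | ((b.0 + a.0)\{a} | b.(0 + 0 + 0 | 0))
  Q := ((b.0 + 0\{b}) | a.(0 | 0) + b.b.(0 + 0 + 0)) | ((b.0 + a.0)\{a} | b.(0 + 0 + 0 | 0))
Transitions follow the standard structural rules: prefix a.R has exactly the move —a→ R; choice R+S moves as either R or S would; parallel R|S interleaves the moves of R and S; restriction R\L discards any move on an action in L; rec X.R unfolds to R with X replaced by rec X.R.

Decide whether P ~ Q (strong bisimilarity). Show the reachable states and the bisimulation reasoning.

bisimilar

P's transition system — 24 states:
  p0 = ((b.0 + 0\{b}) | a.(0 | 0) + b.b.(0 + 0)) | ((b.0 + a.0)\{a} | b.(0 + 0 + 0 | 0)) → -a-> p1, -b-> p2, -b-> p3, -b-> p4, -b-> p5
  p1 = (b.0 + 0\{b}) | (0 | 0) | ((b.0 + a.0)\{a} | b.(0 + 0 + 0 | 0)) → -b-> p6, -b-> p7, -b-> p8
  p2 = ((b.0 + 0\{b}) | a.(0 | 0) + b.b.(0 + 0)) | ((b.0 + a.0)\{a} | (0 + 0 + 0 | 0)) → -a-> p6, -b-> p10, -b-> p11, -b-> p9
  p3 = ((b.0 + 0\{b}) | a.(0 | 0) + b.b.(0 + 0)) | (0\{a} | b.(0 + 0 + 0 | 0)) → -a-> p7, -b-> p12, -b-> p13, -b-> p9
  p4 = 0 | a.(0 | 0) | ((b.0 + a.0)\{a} | b.(0 + 0 + 0 | 0)) → -a-> p8, -b-> p10, -b-> p12
  p5 = b.(0 + 0) | ((b.0 + a.0)\{a} | b.(0 + 0 + 0 | 0)) → -b-> p11, -b-> p13, -b-> p14
  p6 = (b.0 + 0\{b}) | (0 | 0) | ((b.0 + a.0)\{a} | (0 + 0 + 0 | 0)) → -b-> p15, -b-> p16
  p7 = (b.0 + 0\{b}) | (0 | 0) | (0\{a} | b.(0 + 0 + 0 | 0)) → -b-> p15, -b-> p17
  p8 = 0 | (0 | 0) | ((b.0 + a.0)\{a} | b.(0 + 0 + 0 | 0)) → -b-> p16, -b-> p17
  p9 = ((b.0 + 0\{b}) | a.(0 | 0) + b.b.(0 + 0)) | (0\{a} | (0 + 0 + 0 | 0)) → -a-> p15, -b-> p18, -b-> p19
  p10 = 0 | a.(0 | 0) | ((b.0 + a.0)\{a} | (0 + 0 + 0 | 0)) → -a-> p16, -b-> p18
  p11 = b.(0 + 0) | ((b.0 + a.0)\{a} | (0 + 0 + 0 | 0)) → -b-> p19, -b-> p20
  p12 = 0 | a.(0 | 0) | (0\{a} | b.(0 + 0 + 0 | 0)) → -a-> p17, -b-> p18
  p13 = b.(0 + 0) | (0\{a} | b.(0 + 0 + 0 | 0)) → -b-> p19, -b-> p21
  p14 = (0 + 0) | ((b.0 + a.0)\{a} | b.(0 + 0 + 0 | 0)) → -b-> p20, -b-> p21
  p15 = (b.0 + 0\{b}) | (0 | 0) | (0\{a} | (0 + 0 + 0 | 0)) → -b-> p22
  p16 = 0 | (0 | 0) | ((b.0 + a.0)\{a} | (0 + 0 + 0 | 0)) → -b-> p22
  p17 = 0 | (0 | 0) | (0\{a} | b.(0 + 0 + 0 | 0)) → -b-> p22
  p18 = 0 | a.(0 | 0) | (0\{a} | (0 + 0 + 0 | 0)) → -a-> p22
  p19 = b.(0 + 0) | (0\{a} | (0 + 0 + 0 | 0)) → -b-> p23
  p20 = (0 + 0) | ((b.0 + a.0)\{a} | (0 + 0 + 0 | 0)) → -b-> p23
  p21 = (0 + 0) | (0\{a} | b.(0 + 0 + 0 | 0)) → -b-> p23
  p22 = 0 | (0 | 0) | (0\{a} | (0 + 0 + 0 | 0)) → deadlocked
  p23 = (0 + 0) | (0\{a} | (0 + 0 + 0 | 0)) → deadlocked
Q's transition system — 24 states:
  q0 = ((b.0 + 0\{b}) | a.(0 | 0) + b.b.(0 + 0 + 0)) | ((b.0 + a.0)\{a} | b.(0 + 0 + 0 | 0)) → -a-> q1, -b-> q2, -b-> q3, -b-> q4, -b-> q5
  q1 = (b.0 + 0\{b}) | (0 | 0) | ((b.0 + a.0)\{a} | b.(0 + 0 + 0 | 0)) → -b-> q6, -b-> q7, -b-> q8
  q2 = ((b.0 + 0\{b}) | a.(0 | 0) + b.b.(0 + 0 + 0)) | ((b.0 + a.0)\{a} | (0 + 0 + 0 | 0)) → -a-> q6, -b-> q10, -b-> q11, -b-> q9
  q3 = ((b.0 + 0\{b}) | a.(0 | 0) + b.b.(0 + 0 + 0)) | (0\{a} | b.(0 + 0 + 0 | 0)) → -a-> q7, -b-> q12, -b-> q13, -b-> q9
  q4 = 0 | a.(0 | 0) | ((b.0 + a.0)\{a} | b.(0 + 0 + 0 | 0)) → -a-> q8, -b-> q10, -b-> q12
  q5 = b.(0 + 0 + 0) | ((b.0 + a.0)\{a} | b.(0 + 0 + 0 | 0)) → -b-> q11, -b-> q13, -b-> q14
  q6 = (b.0 + 0\{b}) | (0 | 0) | ((b.0 + a.0)\{a} | (0 + 0 + 0 | 0)) → -b-> q15, -b-> q16
  q7 = (b.0 + 0\{b}) | (0 | 0) | (0\{a} | b.(0 + 0 + 0 | 0)) → -b-> q15, -b-> q17
  q8 = 0 | (0 | 0) | ((b.0 + a.0)\{a} | b.(0 + 0 + 0 | 0)) → -b-> q16, -b-> q17
  q9 = ((b.0 + 0\{b}) | a.(0 | 0) + b.b.(0 + 0 + 0)) | (0\{a} | (0 + 0 + 0 | 0)) → -a-> q15, -b-> q18, -b-> q19
  q10 = 0 | a.(0 | 0) | ((b.0 + a.0)\{a} | (0 + 0 + 0 | 0)) → -a-> q16, -b-> q18
  q11 = b.(0 + 0 + 0) | ((b.0 + a.0)\{a} | (0 + 0 + 0 | 0)) → -b-> q19, -b-> q20
  q12 = 0 | a.(0 | 0) | (0\{a} | b.(0 + 0 + 0 | 0)) → -a-> q17, -b-> q18
  q13 = b.(0 + 0 + 0) | (0\{a} | b.(0 + 0 + 0 | 0)) → -b-> q19, -b-> q21
  q14 = (0 + 0 + 0) | ((b.0 + a.0)\{a} | b.(0 + 0 + 0 | 0)) → -b-> q20, -b-> q21
  q15 = (b.0 + 0\{b}) | (0 | 0) | (0\{a} | (0 + 0 + 0 | 0)) → -b-> q22
  q16 = 0 | (0 | 0) | ((b.0 + a.0)\{a} | (0 + 0 + 0 | 0)) → -b-> q22
  q17 = 0 | (0 | 0) | (0\{a} | b.(0 + 0 + 0 | 0)) → -b-> q22
  q18 = 0 | a.(0 | 0) | (0\{a} | (0 + 0 + 0 | 0)) → -a-> q22
  q19 = b.(0 + 0 + 0) | (0\{a} | (0 + 0 + 0 | 0)) → -b-> q23
  q20 = (0 + 0 + 0) | ((b.0 + a.0)\{a} | (0 + 0 + 0 | 0)) → -b-> q23
  q21 = (0 + 0 + 0) | (0\{a} | b.(0 + 0 + 0 | 0)) → -b-> q23
  q22 = 0 | (0 | 0) | (0\{a} | (0 + 0 + 0 | 0)) → deadlocked
  q23 = (0 + 0 + 0) | (0\{a} | (0 + 0 + 0 | 0)) → deadlocked
Coarsest stable partition (strong bisimilarity classes):
  B0 = {p0, q0}
  B1 = {p2, p3, q2, q3}
  B2 = {p9, q9}
  B3 = {p18, q18}
  B4 = {p22, p23, q22, q23}
  B5 = {p15, p16, p17, p19, p20, p21, q15, q16, q17, q19, q20, q21}
  B6 = {p11, p13, p14, p6, p7, p8, q11, q13, q14, q6, q7, q8}
  B7 = {p10, p12, q10, q12}
  B8 = {p1, p5, q1, q5}
  B9 = {p4, q4}
p0 ∈ B0, q0 ∈ B0 → same block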